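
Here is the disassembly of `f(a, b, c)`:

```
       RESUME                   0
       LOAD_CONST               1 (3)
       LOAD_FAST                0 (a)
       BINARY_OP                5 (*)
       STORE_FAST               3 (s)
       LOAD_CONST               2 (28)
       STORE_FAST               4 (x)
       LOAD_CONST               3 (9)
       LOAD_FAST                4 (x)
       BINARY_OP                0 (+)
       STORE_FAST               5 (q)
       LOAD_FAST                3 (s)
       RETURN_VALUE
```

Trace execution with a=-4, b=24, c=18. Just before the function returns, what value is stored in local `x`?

28

LOAD_CONST → push 3. Stack: [3]
LOAD_FAST a → push -4. Stack: [3, -4]
BINARY_OP * → 3 * -4 = -12. Stack: [-12]
STORE_FAST s → s=-12. Stack: []
LOAD_CONST → push 28. Stack: [28]
STORE_FAST x → x=28. Stack: []
LOAD_CONST → push 9. Stack: [9]
LOAD_FAST x → push 28. Stack: [9, 28]
BINARY_OP + → 9 + 28 = 37. Stack: [37]
STORE_FAST q → q=37. Stack: []
LOAD_FAST s → push -12. Stack: [-12]
RETURN_VALUE → return -12.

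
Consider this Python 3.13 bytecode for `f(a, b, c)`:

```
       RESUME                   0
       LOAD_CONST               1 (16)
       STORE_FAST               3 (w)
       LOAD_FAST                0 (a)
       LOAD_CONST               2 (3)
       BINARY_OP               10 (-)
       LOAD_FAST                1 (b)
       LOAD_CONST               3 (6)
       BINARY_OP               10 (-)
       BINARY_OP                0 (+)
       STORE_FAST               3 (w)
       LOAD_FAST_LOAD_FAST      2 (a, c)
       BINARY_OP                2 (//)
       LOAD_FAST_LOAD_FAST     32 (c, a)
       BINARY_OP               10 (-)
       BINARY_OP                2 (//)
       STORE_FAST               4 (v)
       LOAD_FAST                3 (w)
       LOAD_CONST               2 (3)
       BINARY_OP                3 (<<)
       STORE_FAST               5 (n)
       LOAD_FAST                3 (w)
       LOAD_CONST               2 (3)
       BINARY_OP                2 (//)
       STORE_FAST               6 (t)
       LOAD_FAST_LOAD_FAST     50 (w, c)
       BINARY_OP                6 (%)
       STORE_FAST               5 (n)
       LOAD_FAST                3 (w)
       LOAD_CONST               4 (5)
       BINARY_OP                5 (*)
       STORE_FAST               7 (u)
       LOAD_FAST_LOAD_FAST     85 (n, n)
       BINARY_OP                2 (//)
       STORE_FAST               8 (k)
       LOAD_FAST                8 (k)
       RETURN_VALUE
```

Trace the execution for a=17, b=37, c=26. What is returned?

LOAD_CONST → push 16. Stack: [16]
STORE_FAST w → w=16. Stack: []
LOAD_FAST a → push 17. Stack: [17]
LOAD_CONST → push 3. Stack: [17, 3]
BINARY_OP - → 17 - 3 = 14. Stack: [14]
LOAD_FAST b → push 37. Stack: [14, 37]
LOAD_CONST → push 6. Stack: [14, 37, 6]
BINARY_OP - → 37 - 6 = 31. Stack: [14, 31]
BINARY_OP + → 14 + 31 = 45. Stack: [45]
STORE_FAST w → w=45. Stack: []
LOAD_FAST_LOAD_FAST a,c → push 17,26. Stack: [17, 26]
BINARY_OP // → 17 // 26 = 0. Stack: [0]
LOAD_FAST_LOAD_FAST c,a → push 26,17. Stack: [0, 26, 17]
BINARY_OP - → 26 - 17 = 9. Stack: [0, 9]
BINARY_OP // → 0 // 9 = 0. Stack: [0]
STORE_FAST v → v=0. Stack: []
LOAD_FAST w → push 45. Stack: [45]
LOAD_CONST → push 3. Stack: [45, 3]
BINARY_OP << → 45 << 3 = 360. Stack: [360]
STORE_FAST n → n=360. Stack: []
LOAD_FAST w → push 45. Stack: [45]
LOAD_CONST → push 3. Stack: [45, 3]
BINARY_OP // → 45 // 3 = 15. Stack: [15]
STORE_FAST t → t=15. Stack: []
LOAD_FAST_LOAD_FAST w,c → push 45,26. Stack: [45, 26]
BINARY_OP % → 45 % 26 = 19. Stack: [19]
STORE_FAST n → n=19. Stack: []
LOAD_FAST w → push 45. Stack: [45]
LOAD_CONST → push 5. Stack: [45, 5]
BINARY_OP * → 45 * 5 = 225. Stack: [225]
STORE_FAST u → u=225. Stack: []
LOAD_FAST_LOAD_FAST n,n → push 19,19. Stack: [19, 19]
BINARY_OP // → 19 // 19 = 1. Stack: [1]
STORE_FAST k → k=1. Stack: []
LOAD_FAST k → push 1. Stack: [1]
RETURN_VALUE → return 1.

1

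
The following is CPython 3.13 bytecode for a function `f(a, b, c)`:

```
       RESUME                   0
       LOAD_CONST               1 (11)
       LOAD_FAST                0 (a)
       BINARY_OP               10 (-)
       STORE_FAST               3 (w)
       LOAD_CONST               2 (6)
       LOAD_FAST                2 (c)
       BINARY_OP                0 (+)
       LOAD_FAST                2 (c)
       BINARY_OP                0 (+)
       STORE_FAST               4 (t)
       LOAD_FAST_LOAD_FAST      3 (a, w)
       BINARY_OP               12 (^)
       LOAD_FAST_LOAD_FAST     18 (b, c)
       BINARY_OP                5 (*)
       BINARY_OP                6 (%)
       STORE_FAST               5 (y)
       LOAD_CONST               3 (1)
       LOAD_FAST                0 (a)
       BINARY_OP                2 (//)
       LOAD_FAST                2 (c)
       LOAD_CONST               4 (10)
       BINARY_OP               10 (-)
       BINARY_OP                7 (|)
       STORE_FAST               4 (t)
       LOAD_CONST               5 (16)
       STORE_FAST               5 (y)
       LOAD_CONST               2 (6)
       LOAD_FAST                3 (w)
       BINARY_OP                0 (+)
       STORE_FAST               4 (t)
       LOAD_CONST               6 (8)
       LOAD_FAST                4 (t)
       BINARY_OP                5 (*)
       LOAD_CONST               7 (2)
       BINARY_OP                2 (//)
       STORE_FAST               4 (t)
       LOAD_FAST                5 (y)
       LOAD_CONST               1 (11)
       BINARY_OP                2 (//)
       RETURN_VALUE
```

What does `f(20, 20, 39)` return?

LOAD_CONST → push 11. Stack: [11]
LOAD_FAST a → push 20. Stack: [11, 20]
BINARY_OP - → 11 - 20 = -9. Stack: [-9]
STORE_FAST w → w=-9. Stack: []
LOAD_CONST → push 6. Stack: [6]
LOAD_FAST c → push 39. Stack: [6, 39]
BINARY_OP + → 6 + 39 = 45. Stack: [45]
LOAD_FAST c → push 39. Stack: [45, 39]
BINARY_OP + → 45 + 39 = 84. Stack: [84]
STORE_FAST t → t=84. Stack: []
LOAD_FAST_LOAD_FAST a,w → push 20,-9. Stack: [20, -9]
BINARY_OP ^ → 20 ^ -9 = -29. Stack: [-29]
LOAD_FAST_LOAD_FAST b,c → push 20,39. Stack: [-29, 20, 39]
BINARY_OP * → 20 * 39 = 780. Stack: [-29, 780]
BINARY_OP % → -29 % 780 = 751. Stack: [751]
STORE_FAST y → y=751. Stack: []
LOAD_CONST → push 1. Stack: [1]
LOAD_FAST a → push 20. Stack: [1, 20]
BINARY_OP // → 1 // 20 = 0. Stack: [0]
LOAD_FAST c → push 39. Stack: [0, 39]
LOAD_CONST → push 10. Stack: [0, 39, 10]
BINARY_OP - → 39 - 10 = 29. Stack: [0, 29]
BINARY_OP | → 0 | 29 = 29. Stack: [29]
STORE_FAST t → t=29. Stack: []
LOAD_CONST → push 16. Stack: [16]
STORE_FAST y → y=16. Stack: []
LOAD_CONST → push 6. Stack: [6]
LOAD_FAST w → push -9. Stack: [6, -9]
BINARY_OP + → 6 + -9 = -3. Stack: [-3]
STORE_FAST t → t=-3. Stack: []
LOAD_CONST → push 8. Stack: [8]
LOAD_FAST t → push -3. Stack: [8, -3]
BINARY_OP * → 8 * -3 = -24. Stack: [-24]
LOAD_CONST → push 2. Stack: [-24, 2]
BINARY_OP // → -24 // 2 = -12. Stack: [-12]
STORE_FAST t → t=-12. Stack: []
LOAD_FAST y → push 16. Stack: [16]
LOAD_CONST → push 11. Stack: [16, 11]
BINARY_OP // → 16 // 11 = 1. Stack: [1]
RETURN_VALUE → return 1.

1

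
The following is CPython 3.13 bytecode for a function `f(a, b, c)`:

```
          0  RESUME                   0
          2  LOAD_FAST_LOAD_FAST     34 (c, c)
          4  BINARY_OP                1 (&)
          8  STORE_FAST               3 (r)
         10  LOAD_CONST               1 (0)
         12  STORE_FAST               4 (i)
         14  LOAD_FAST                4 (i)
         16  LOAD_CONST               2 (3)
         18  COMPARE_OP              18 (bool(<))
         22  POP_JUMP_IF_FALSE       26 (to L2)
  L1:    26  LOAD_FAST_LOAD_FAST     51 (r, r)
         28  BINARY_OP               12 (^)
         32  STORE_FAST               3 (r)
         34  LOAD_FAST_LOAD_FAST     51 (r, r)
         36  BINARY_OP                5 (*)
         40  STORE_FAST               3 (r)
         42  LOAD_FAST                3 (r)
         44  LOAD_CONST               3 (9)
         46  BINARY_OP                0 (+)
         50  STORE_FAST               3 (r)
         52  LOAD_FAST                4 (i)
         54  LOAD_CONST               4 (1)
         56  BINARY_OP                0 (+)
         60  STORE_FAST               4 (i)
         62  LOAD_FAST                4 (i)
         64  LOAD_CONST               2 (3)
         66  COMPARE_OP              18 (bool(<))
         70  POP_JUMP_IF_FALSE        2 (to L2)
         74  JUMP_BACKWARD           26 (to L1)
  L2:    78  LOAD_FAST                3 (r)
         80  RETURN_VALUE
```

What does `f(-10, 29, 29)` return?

9

LOAD_FAST_LOAD_FAST c,c → push 29,29. Stack: [29, 29]
BINARY_OP & → 29 & 29 = 29. Stack: [29]
STORE_FAST r → r=29. Stack: []
LOAD_CONST → push 0. Stack: [0]
STORE_FAST i → i=0. Stack: []
LOAD_FAST i → push 0. Stack: [0]
LOAD_CONST → push 3. Stack: [0, 3]
COMPARE_OP bool(<) → 0 vs 3 = True. Stack: [True]
POP_JUMP_IF_FALSE → pop True; no jump. Stack: []
LOAD_FAST_LOAD_FAST r,r → push 29,29. Stack: [29, 29]
BINARY_OP ^ → 29 ^ 29 = 0. Stack: [0]
STORE_FAST r → r=0. Stack: []
LOAD_FAST_LOAD_FAST r,r → push 0,0. Stack: [0, 0]
BINARY_OP * → 0 * 0 = 0. Stack: [0]
STORE_FAST r → r=0. Stack: []
LOAD_FAST r → push 0. Stack: [0]
LOAD_CONST → push 9. Stack: [0, 9]
BINARY_OP + → 0 + 9 = 9. Stack: [9]
STORE_FAST r → r=9. Stack: []
LOAD_FAST i → push 0. Stack: [0]
LOAD_CONST → push 1. Stack: [0, 1]
BINARY_OP + → 0 + 1 = 1. Stack: [1]
STORE_FAST i → i=1. Stack: []
LOAD_FAST i → push 1. Stack: [1]
LOAD_CONST → push 3. Stack: [1, 3]
COMPARE_OP bool(<) → 1 vs 3 = True. Stack: [True]
POP_JUMP_IF_FALSE → pop True; no jump. Stack: []
LOAD_FAST_LOAD_FAST r,r → push 9,9. Stack: [9, 9]
BINARY_OP ^ → 9 ^ 9 = 0. Stack: [0]
STORE_FAST r → r=0. Stack: []
LOAD_FAST_LOAD_FAST r,r → push 0,0. Stack: [0, 0]
BINARY_OP * → 0 * 0 = 0. Stack: [0]
STORE_FAST r → r=0. Stack: []
LOAD_FAST r → push 0. Stack: [0]
LOAD_CONST → push 9. Stack: [0, 9]
BINARY_OP + → 0 + 9 = 9. Stack: [9]
STORE_FAST r → r=9. Stack: []
LOAD_FAST i → push 1. Stack: [1]
LOAD_CONST → push 1. Stack: [1, 1]
BINARY_OP + → 1 + 1 = 2. Stack: [2]
STORE_FAST i → i=2. Stack: []
LOAD_FAST i → push 2. Stack: [2]
LOAD_CONST → push 3. Stack: [2, 3]
COMPARE_OP bool(<) → 2 vs 3 = True. Stack: [True]
POP_JUMP_IF_FALSE → pop True; no jump. Stack: []
LOAD_FAST_LOAD_FAST r,r → push 9,9. Stack: [9, 9]
BINARY_OP ^ → 9 ^ 9 = 0. Stack: [0]
STORE_FAST r → r=0. Stack: []
LOAD_FAST_LOAD_FAST r,r → push 0,0. Stack: [0, 0]
BINARY_OP * → 0 * 0 = 0. Stack: [0]
STORE_FAST r → r=0. Stack: []
LOAD_FAST r → push 0. Stack: [0]
LOAD_CONST → push 9. Stack: [0, 9]
BINARY_OP + → 0 + 9 = 9. Stack: [9]
STORE_FAST r → r=9. Stack: []
LOAD_FAST i → push 2. Stack: [2]
LOAD_CONST → push 1. Stack: [2, 1]
BINARY_OP + → 2 + 1 = 3. Stack: [3]
STORE_FAST i → i=3. Stack: []
LOAD_FAST i → push 3. Stack: [3]
LOAD_CONST → push 3. Stack: [3, 3]
COMPARE_OP bool(<) → 3 vs 3 = False. Stack: [False]
POP_JUMP_IF_FALSE → pop False; jump. Stack: []
LOAD_FAST r → push 9. Stack: [9]
RETURN_VALUE → return 9.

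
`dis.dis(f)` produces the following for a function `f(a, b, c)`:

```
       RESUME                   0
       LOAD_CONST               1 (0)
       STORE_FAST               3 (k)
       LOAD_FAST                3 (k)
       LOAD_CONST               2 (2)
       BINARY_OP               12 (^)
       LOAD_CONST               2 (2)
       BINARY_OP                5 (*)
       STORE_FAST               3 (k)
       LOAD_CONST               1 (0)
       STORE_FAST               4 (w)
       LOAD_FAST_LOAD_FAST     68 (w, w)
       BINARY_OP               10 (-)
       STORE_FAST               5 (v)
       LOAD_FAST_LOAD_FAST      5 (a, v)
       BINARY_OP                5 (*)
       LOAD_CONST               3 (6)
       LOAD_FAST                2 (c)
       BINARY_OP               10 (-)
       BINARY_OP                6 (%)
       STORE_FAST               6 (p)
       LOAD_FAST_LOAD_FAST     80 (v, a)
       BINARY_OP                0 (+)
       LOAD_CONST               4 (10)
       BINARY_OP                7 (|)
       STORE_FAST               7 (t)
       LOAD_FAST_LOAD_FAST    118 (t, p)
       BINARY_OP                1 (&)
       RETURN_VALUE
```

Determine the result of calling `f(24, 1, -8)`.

0

LOAD_CONST → push 0. Stack: [0]
STORE_FAST k → k=0. Stack: []
LOAD_FAST k → push 0. Stack: [0]
LOAD_CONST → push 2. Stack: [0, 2]
BINARY_OP ^ → 0 ^ 2 = 2. Stack: [2]
LOAD_CONST → push 2. Stack: [2, 2]
BINARY_OP * → 2 * 2 = 4. Stack: [4]
STORE_FAST k → k=4. Stack: []
LOAD_CONST → push 0. Stack: [0]
STORE_FAST w → w=0. Stack: []
LOAD_FAST_LOAD_FAST w,w → push 0,0. Stack: [0, 0]
BINARY_OP - → 0 - 0 = 0. Stack: [0]
STORE_FAST v → v=0. Stack: []
LOAD_FAST_LOAD_FAST a,v → push 24,0. Stack: [24, 0]
BINARY_OP * → 24 * 0 = 0. Stack: [0]
LOAD_CONST → push 6. Stack: [0, 6]
LOAD_FAST c → push -8. Stack: [0, 6, -8]
BINARY_OP - → 6 - -8 = 14. Stack: [0, 14]
BINARY_OP % → 0 % 14 = 0. Stack: [0]
STORE_FAST p → p=0. Stack: []
LOAD_FAST_LOAD_FAST v,a → push 0,24. Stack: [0, 24]
BINARY_OP + → 0 + 24 = 24. Stack: [24]
LOAD_CONST → push 10. Stack: [24, 10]
BINARY_OP | → 24 | 10 = 26. Stack: [26]
STORE_FAST t → t=26. Stack: []
LOAD_FAST_LOAD_FAST t,p → push 26,0. Stack: [26, 0]
BINARY_OP & → 26 & 0 = 0. Stack: [0]
RETURN_VALUE → return 0.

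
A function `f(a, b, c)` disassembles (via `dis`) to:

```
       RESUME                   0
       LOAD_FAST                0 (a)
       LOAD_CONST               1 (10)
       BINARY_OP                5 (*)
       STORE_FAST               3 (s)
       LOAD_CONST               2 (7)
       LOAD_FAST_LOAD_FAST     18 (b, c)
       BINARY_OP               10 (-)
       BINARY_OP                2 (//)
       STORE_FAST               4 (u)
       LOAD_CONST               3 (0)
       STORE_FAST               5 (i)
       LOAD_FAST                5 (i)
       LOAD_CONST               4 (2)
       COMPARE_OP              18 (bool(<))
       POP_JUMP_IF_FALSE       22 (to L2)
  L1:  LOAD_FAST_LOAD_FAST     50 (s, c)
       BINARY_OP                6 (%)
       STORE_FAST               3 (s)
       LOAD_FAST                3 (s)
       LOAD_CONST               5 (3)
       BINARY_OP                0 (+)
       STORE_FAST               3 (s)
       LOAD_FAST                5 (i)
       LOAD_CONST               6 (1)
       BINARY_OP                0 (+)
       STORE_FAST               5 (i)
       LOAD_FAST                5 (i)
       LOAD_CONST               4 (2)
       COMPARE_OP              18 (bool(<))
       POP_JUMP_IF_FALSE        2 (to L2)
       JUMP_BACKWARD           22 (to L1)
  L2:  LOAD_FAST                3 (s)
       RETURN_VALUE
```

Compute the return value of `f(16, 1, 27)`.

LOAD_FAST a → push 16. Stack: [16]
LOAD_CONST → push 10. Stack: [16, 10]
BINARY_OP * → 16 * 10 = 160. Stack: [160]
STORE_FAST s → s=160. Stack: []
LOAD_CONST → push 7. Stack: [7]
LOAD_FAST_LOAD_FAST b,c → push 1,27. Stack: [7, 1, 27]
BINARY_OP - → 1 - 27 = -26. Stack: [7, -26]
BINARY_OP // → 7 // -26 = -1. Stack: [-1]
STORE_FAST u → u=-1. Stack: []
LOAD_CONST → push 0. Stack: [0]
STORE_FAST i → i=0. Stack: []
LOAD_FAST i → push 0. Stack: [0]
LOAD_CONST → push 2. Stack: [0, 2]
COMPARE_OP bool(<) → 0 vs 2 = True. Stack: [True]
POP_JUMP_IF_FALSE → pop True; no jump. Stack: []
LOAD_FAST_LOAD_FAST s,c → push 160,27. Stack: [160, 27]
BINARY_OP % → 160 % 27 = 25. Stack: [25]
STORE_FAST s → s=25. Stack: []
LOAD_FAST s → push 25. Stack: [25]
LOAD_CONST → push 3. Stack: [25, 3]
BINARY_OP + → 25 + 3 = 28. Stack: [28]
STORE_FAST s → s=28. Stack: []
LOAD_FAST i → push 0. Stack: [0]
LOAD_CONST → push 1. Stack: [0, 1]
BINARY_OP + → 0 + 1 = 1. Stack: [1]
STORE_FAST i → i=1. Stack: []
LOAD_FAST i → push 1. Stack: [1]
LOAD_CONST → push 2. Stack: [1, 2]
COMPARE_OP bool(<) → 1 vs 2 = True. Stack: [True]
POP_JUMP_IF_FALSE → pop True; no jump. Stack: []
LOAD_FAST_LOAD_FAST s,c → push 28,27. Stack: [28, 27]
BINARY_OP % → 28 % 27 = 1. Stack: [1]
STORE_FAST s → s=1. Stack: []
LOAD_FAST s → push 1. Stack: [1]
LOAD_CONST → push 3. Stack: [1, 3]
BINARY_OP + → 1 + 3 = 4. Stack: [4]
STORE_FAST s → s=4. Stack: []
LOAD_FAST i → push 1. Stack: [1]
LOAD_CONST → push 1. Stack: [1, 1]
BINARY_OP + → 1 + 1 = 2. Stack: [2]
STORE_FAST i → i=2. Stack: []
LOAD_FAST i → push 2. Stack: [2]
LOAD_CONST → push 2. Stack: [2, 2]
COMPARE_OP bool(<) → 2 vs 2 = False. Stack: [False]
POP_JUMP_IF_FALSE → pop False; jump. Stack: []
LOAD_FAST s → push 4. Stack: [4]
RETURN_VALUE → return 4.

4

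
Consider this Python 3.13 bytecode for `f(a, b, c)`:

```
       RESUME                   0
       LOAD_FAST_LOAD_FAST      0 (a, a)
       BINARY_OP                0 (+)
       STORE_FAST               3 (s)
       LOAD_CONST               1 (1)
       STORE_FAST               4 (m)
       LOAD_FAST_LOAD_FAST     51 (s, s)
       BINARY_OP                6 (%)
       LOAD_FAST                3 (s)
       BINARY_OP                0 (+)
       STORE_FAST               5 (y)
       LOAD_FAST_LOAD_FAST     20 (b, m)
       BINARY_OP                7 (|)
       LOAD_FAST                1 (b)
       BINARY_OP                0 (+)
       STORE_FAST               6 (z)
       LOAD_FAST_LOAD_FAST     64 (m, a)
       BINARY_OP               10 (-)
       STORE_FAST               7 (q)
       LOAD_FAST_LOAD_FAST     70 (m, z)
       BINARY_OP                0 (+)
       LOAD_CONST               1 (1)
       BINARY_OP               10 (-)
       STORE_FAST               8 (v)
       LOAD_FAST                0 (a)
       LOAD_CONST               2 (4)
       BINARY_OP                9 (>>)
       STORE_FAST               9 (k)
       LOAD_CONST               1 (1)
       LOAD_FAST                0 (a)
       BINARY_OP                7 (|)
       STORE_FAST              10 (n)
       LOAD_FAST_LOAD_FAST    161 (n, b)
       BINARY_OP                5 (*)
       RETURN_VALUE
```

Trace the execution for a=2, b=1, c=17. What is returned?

LOAD_FAST_LOAD_FAST a,a → push 2,2. Stack: [2, 2]
BINARY_OP + → 2 + 2 = 4. Stack: [4]
STORE_FAST s → s=4. Stack: []
LOAD_CONST → push 1. Stack: [1]
STORE_FAST m → m=1. Stack: []
LOAD_FAST_LOAD_FAST s,s → push 4,4. Stack: [4, 4]
BINARY_OP % → 4 % 4 = 0. Stack: [0]
LOAD_FAST s → push 4. Stack: [0, 4]
BINARY_OP + → 0 + 4 = 4. Stack: [4]
STORE_FAST y → y=4. Stack: []
LOAD_FAST_LOAD_FAST b,m → push 1,1. Stack: [1, 1]
BINARY_OP | → 1 | 1 = 1. Stack: [1]
LOAD_FAST b → push 1. Stack: [1, 1]
BINARY_OP + → 1 + 1 = 2. Stack: [2]
STORE_FAST z → z=2. Stack: []
LOAD_FAST_LOAD_FAST m,a → push 1,2. Stack: [1, 2]
BINARY_OP - → 1 - 2 = -1. Stack: [-1]
STORE_FAST q → q=-1. Stack: []
LOAD_FAST_LOAD_FAST m,z → push 1,2. Stack: [1, 2]
BINARY_OP + → 1 + 2 = 3. Stack: [3]
LOAD_CONST → push 1. Stack: [3, 1]
BINARY_OP - → 3 - 1 = 2. Stack: [2]
STORE_FAST v → v=2. Stack: []
LOAD_FAST a → push 2. Stack: [2]
LOAD_CONST → push 4. Stack: [2, 4]
BINARY_OP >> → 2 >> 4 = 0. Stack: [0]
STORE_FAST k → k=0. Stack: []
LOAD_CONST → push 1. Stack: [1]
LOAD_FAST a → push 2. Stack: [1, 2]
BINARY_OP | → 1 | 2 = 3. Stack: [3]
STORE_FAST n → n=3. Stack: []
LOAD_FAST_LOAD_FAST n,b → push 3,1. Stack: [3, 1]
BINARY_OP * → 3 * 1 = 3. Stack: [3]
RETURN_VALUE → return 3.

3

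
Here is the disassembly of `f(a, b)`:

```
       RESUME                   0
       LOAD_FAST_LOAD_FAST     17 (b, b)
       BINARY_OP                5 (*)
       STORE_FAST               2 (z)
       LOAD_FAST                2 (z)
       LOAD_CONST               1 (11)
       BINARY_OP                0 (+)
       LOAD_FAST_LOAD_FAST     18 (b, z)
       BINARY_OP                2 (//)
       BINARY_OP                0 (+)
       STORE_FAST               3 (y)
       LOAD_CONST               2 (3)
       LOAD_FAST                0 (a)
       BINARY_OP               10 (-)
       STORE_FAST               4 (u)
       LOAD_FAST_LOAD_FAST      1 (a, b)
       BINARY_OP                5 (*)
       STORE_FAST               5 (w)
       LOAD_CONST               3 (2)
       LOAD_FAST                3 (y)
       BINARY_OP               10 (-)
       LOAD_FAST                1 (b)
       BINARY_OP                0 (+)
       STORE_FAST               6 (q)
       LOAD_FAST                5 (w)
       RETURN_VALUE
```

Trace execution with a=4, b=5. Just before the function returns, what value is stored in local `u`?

LOAD_FAST_LOAD_FAST b,b → push 5,5. Stack: [5, 5]
BINARY_OP * → 5 * 5 = 25. Stack: [25]
STORE_FAST z → z=25. Stack: []
LOAD_FAST z → push 25. Stack: [25]
LOAD_CONST → push 11. Stack: [25, 11]
BINARY_OP + → 25 + 11 = 36. Stack: [36]
LOAD_FAST_LOAD_FAST b,z → push 5,25. Stack: [36, 5, 25]
BINARY_OP // → 5 // 25 = 0. Stack: [36, 0]
BINARY_OP + → 36 + 0 = 36. Stack: [36]
STORE_FAST y → y=36. Stack: []
LOAD_CONST → push 3. Stack: [3]
LOAD_FAST a → push 4. Stack: [3, 4]
BINARY_OP - → 3 - 4 = -1. Stack: [-1]
STORE_FAST u → u=-1. Stack: []
LOAD_FAST_LOAD_FAST a,b → push 4,5. Stack: [4, 5]
BINARY_OP * → 4 * 5 = 20. Stack: [20]
STORE_FAST w → w=20. Stack: []
LOAD_CONST → push 2. Stack: [2]
LOAD_FAST y → push 36. Stack: [2, 36]
BINARY_OP - → 2 - 36 = -34. Stack: [-34]
LOAD_FAST b → push 5. Stack: [-34, 5]
BINARY_OP + → -34 + 5 = -29. Stack: [-29]
STORE_FAST q → q=-29. Stack: []
LOAD_FAST w → push 20. Stack: [20]
RETURN_VALUE → return 20.

-1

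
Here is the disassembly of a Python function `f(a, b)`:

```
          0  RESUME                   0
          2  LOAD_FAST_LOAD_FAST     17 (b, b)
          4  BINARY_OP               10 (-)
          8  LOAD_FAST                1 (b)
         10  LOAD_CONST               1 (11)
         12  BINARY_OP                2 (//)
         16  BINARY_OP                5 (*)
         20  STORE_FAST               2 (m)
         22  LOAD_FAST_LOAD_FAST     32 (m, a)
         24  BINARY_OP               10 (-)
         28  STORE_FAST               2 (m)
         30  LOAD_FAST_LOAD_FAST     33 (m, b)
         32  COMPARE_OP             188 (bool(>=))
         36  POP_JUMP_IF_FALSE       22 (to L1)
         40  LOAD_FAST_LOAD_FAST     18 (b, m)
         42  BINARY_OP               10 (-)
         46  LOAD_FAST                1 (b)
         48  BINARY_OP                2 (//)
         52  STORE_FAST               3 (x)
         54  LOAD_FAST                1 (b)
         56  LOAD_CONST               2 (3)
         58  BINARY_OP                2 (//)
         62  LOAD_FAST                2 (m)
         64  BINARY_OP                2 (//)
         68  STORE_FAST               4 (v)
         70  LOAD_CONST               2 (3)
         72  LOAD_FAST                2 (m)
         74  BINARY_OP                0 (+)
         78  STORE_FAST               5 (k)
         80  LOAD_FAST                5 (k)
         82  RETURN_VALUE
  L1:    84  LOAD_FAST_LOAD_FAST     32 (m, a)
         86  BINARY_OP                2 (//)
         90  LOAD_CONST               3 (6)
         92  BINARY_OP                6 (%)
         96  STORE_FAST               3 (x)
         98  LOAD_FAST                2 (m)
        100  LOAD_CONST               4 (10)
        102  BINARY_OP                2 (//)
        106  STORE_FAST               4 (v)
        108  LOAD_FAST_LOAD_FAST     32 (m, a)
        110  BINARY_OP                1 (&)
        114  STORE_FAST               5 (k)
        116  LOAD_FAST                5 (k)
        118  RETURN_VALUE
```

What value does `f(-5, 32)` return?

1

LOAD_FAST_LOAD_FAST b,b → push 32,32. Stack: [32, 32]
BINARY_OP - → 32 - 32 = 0. Stack: [0]
LOAD_FAST b → push 32. Stack: [0, 32]
LOAD_CONST → push 11. Stack: [0, 32, 11]
BINARY_OP // → 32 // 11 = 2. Stack: [0, 2]
BINARY_OP * → 0 * 2 = 0. Stack: [0]
STORE_FAST m → m=0. Stack: []
LOAD_FAST_LOAD_FAST m,a → push 0,-5. Stack: [0, -5]
BINARY_OP - → 0 - -5 = 5. Stack: [5]
STORE_FAST m → m=5. Stack: []
LOAD_FAST_LOAD_FAST m,b → push 5,32. Stack: [5, 32]
COMPARE_OP bool(>=) → 5 vs 32 = False. Stack: [False]
POP_JUMP_IF_FALSE → pop False; jump. Stack: []
LOAD_FAST_LOAD_FAST m,a → push 5,-5. Stack: [5, -5]
BINARY_OP // → 5 // -5 = -1. Stack: [-1]
LOAD_CONST → push 6. Stack: [-1, 6]
BINARY_OP % → -1 % 6 = 5. Stack: [5]
STORE_FAST x → x=5. Stack: []
LOAD_FAST m → push 5. Stack: [5]
LOAD_CONST → push 10. Stack: [5, 10]
BINARY_OP // → 5 // 10 = 0. Stack: [0]
STORE_FAST v → v=0. Stack: []
LOAD_FAST_LOAD_FAST m,a → push 5,-5. Stack: [5, -5]
BINARY_OP & → 5 & -5 = 1. Stack: [1]
STORE_FAST k → k=1. Stack: []
LOAD_FAST k → push 1. Stack: [1]
RETURN_VALUE → return 1.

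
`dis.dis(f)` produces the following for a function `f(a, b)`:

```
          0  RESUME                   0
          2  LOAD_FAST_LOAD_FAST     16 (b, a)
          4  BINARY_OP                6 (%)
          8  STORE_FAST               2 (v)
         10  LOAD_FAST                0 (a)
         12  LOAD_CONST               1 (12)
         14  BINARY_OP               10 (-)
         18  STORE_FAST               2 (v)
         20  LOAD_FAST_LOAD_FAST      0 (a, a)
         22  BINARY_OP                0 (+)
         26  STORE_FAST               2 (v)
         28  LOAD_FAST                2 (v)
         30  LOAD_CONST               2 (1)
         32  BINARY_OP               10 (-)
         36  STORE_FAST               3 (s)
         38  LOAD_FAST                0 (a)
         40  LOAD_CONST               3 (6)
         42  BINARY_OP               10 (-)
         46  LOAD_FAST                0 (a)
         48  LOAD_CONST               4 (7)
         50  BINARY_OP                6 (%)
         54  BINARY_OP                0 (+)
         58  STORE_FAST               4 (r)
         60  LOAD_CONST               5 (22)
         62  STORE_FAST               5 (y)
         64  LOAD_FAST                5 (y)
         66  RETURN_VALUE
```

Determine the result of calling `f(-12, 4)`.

LOAD_FAST_LOAD_FAST b,a → push 4,-12. Stack: [4, -12]
BINARY_OP % → 4 % -12 = -8. Stack: [-8]
STORE_FAST v → v=-8. Stack: []
LOAD_FAST a → push -12. Stack: [-12]
LOAD_CONST → push 12. Stack: [-12, 12]
BINARY_OP - → -12 - 12 = -24. Stack: [-24]
STORE_FAST v → v=-24. Stack: []
LOAD_FAST_LOAD_FAST a,a → push -12,-12. Stack: [-12, -12]
BINARY_OP + → -12 + -12 = -24. Stack: [-24]
STORE_FAST v → v=-24. Stack: []
LOAD_FAST v → push -24. Stack: [-24]
LOAD_CONST → push 1. Stack: [-24, 1]
BINARY_OP - → -24 - 1 = -25. Stack: [-25]
STORE_FAST s → s=-25. Stack: []
LOAD_FAST a → push -12. Stack: [-12]
LOAD_CONST → push 6. Stack: [-12, 6]
BINARY_OP - → -12 - 6 = -18. Stack: [-18]
LOAD_FAST a → push -12. Stack: [-18, -12]
LOAD_CONST → push 7. Stack: [-18, -12, 7]
BINARY_OP % → -12 % 7 = 2. Stack: [-18, 2]
BINARY_OP + → -18 + 2 = -16. Stack: [-16]
STORE_FAST r → r=-16. Stack: []
LOAD_CONST → push 22. Stack: [22]
STORE_FAST y → y=22. Stack: []
LOAD_FAST y → push 22. Stack: [22]
RETURN_VALUE → return 22.

22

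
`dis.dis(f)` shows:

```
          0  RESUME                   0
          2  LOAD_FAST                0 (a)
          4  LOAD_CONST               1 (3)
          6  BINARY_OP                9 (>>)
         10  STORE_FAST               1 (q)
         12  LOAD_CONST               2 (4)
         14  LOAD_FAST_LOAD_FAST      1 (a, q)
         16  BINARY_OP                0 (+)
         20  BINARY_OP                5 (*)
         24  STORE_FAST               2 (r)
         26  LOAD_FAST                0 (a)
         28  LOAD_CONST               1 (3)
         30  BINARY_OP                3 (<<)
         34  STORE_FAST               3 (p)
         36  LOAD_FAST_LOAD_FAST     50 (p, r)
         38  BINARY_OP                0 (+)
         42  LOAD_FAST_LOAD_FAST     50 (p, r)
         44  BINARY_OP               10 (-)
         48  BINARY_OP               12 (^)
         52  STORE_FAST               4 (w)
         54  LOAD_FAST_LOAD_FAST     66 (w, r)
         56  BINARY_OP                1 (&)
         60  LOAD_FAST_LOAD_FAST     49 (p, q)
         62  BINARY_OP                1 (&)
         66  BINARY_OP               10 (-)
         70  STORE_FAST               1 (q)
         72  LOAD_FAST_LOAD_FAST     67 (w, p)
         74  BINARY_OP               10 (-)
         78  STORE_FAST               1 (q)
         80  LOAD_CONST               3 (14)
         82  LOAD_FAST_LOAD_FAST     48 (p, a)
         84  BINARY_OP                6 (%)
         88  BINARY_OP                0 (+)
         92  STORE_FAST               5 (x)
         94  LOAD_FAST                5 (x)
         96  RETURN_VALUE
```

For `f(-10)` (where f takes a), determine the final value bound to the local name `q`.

LOAD_FAST a → push -10. Stack: [-10]
LOAD_CONST → push 3. Stack: [-10, 3]
BINARY_OP >> → -10 >> 3 = -2. Stack: [-2]
STORE_FAST q → q=-2. Stack: []
LOAD_CONST → push 4. Stack: [4]
LOAD_FAST_LOAD_FAST a,q → push -10,-2. Stack: [4, -10, -2]
BINARY_OP + → -10 + -2 = -12. Stack: [4, -12]
BINARY_OP * → 4 * -12 = -48. Stack: [-48]
STORE_FAST r → r=-48. Stack: []
LOAD_FAST a → push -10. Stack: [-10]
LOAD_CONST → push 3. Stack: [-10, 3]
BINARY_OP << → -10 << 3 = -80. Stack: [-80]
STORE_FAST p → p=-80. Stack: []
LOAD_FAST_LOAD_FAST p,r → push -80,-48. Stack: [-80, -48]
BINARY_OP + → -80 + -48 = -128. Stack: [-128]
LOAD_FAST_LOAD_FAST p,r → push -80,-48. Stack: [-128, -80, -48]
BINARY_OP - → -80 - -48 = -32. Stack: [-128, -32]
BINARY_OP ^ → -128 ^ -32 = 96. Stack: [96]
STORE_FAST w → w=96. Stack: []
LOAD_FAST_LOAD_FAST w,r → push 96,-48. Stack: [96, -48]
BINARY_OP & → 96 & -48 = 64. Stack: [64]
LOAD_FAST_LOAD_FAST p,q → push -80,-2. Stack: [64, -80, -2]
BINARY_OP & → -80 & -2 = -80. Stack: [64, -80]
BINARY_OP - → 64 - -80 = 144. Stack: [144]
STORE_FAST q → q=144. Stack: []
LOAD_FAST_LOAD_FAST w,p → push 96,-80. Stack: [96, -80]
BINARY_OP - → 96 - -80 = 176. Stack: [176]
STORE_FAST q → q=176. Stack: []
LOAD_CONST → push 14. Stack: [14]
LOAD_FAST_LOAD_FAST p,a → push -80,-10. Stack: [14, -80, -10]
BINARY_OP % → -80 % -10 = 0. Stack: [14, 0]
BINARY_OP + → 14 + 0 = 14. Stack: [14]
STORE_FAST x → x=14. Stack: []
LOAD_FAST x → push 14. Stack: [14]
RETURN_VALUE → return 14.

176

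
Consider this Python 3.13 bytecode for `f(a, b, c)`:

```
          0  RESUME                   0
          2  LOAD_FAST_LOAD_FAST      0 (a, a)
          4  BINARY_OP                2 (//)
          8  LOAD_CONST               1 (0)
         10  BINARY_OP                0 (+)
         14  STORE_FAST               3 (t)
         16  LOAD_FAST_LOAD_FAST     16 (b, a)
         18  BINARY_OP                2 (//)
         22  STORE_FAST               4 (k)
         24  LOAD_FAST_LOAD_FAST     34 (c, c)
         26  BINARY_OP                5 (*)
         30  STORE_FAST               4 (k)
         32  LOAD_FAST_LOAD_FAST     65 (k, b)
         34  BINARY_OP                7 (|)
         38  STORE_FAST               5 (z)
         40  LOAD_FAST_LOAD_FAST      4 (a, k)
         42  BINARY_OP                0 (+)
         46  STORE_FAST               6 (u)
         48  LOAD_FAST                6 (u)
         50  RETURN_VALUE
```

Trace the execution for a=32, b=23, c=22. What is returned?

516

LOAD_FAST_LOAD_FAST a,a → push 32,32. Stack: [32, 32]
BINARY_OP // → 32 // 32 = 1. Stack: [1]
LOAD_CONST → push 0. Stack: [1, 0]
BINARY_OP + → 1 + 0 = 1. Stack: [1]
STORE_FAST t → t=1. Stack: []
LOAD_FAST_LOAD_FAST b,a → push 23,32. Stack: [23, 32]
BINARY_OP // → 23 // 32 = 0. Stack: [0]
STORE_FAST k → k=0. Stack: []
LOAD_FAST_LOAD_FAST c,c → push 22,22. Stack: [22, 22]
BINARY_OP * → 22 * 22 = 484. Stack: [484]
STORE_FAST k → k=484. Stack: []
LOAD_FAST_LOAD_FAST k,b → push 484,23. Stack: [484, 23]
BINARY_OP | → 484 | 23 = 503. Stack: [503]
STORE_FAST z → z=503. Stack: []
LOAD_FAST_LOAD_FAST a,k → push 32,484. Stack: [32, 484]
BINARY_OP + → 32 + 484 = 516. Stack: [516]
STORE_FAST u → u=516. Stack: []
LOAD_FAST u → push 516. Stack: [516]
RETURN_VALUE → return 516.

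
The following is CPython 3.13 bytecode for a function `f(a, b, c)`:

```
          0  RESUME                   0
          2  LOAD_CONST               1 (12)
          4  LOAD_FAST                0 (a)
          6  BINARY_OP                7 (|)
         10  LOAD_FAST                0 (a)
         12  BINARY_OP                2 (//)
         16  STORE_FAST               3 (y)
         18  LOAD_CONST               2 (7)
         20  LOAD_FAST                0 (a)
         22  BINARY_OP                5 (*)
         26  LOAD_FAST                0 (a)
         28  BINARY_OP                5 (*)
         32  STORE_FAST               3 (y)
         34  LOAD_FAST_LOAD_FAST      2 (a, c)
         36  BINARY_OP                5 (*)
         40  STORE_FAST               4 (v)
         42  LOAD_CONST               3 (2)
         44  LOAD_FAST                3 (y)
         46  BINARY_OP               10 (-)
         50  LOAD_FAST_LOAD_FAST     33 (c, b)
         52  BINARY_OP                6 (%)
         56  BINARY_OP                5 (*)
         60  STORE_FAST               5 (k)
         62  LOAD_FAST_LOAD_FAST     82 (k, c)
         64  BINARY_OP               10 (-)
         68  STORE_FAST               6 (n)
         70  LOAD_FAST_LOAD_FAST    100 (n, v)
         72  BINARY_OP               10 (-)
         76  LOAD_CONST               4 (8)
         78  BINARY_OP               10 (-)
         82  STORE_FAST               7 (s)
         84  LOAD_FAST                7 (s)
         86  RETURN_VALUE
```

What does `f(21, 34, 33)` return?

-102539

LOAD_CONST → push 12. Stack: [12]
LOAD_FAST a → push 21. Stack: [12, 21]
BINARY_OP | → 12 | 21 = 29. Stack: [29]
LOAD_FAST a → push 21. Stack: [29, 21]
BINARY_OP // → 29 // 21 = 1. Stack: [1]
STORE_FAST y → y=1. Stack: []
LOAD_CONST → push 7. Stack: [7]
LOAD_FAST a → push 21. Stack: [7, 21]
BINARY_OP * → 7 * 21 = 147. Stack: [147]
LOAD_FAST a → push 21. Stack: [147, 21]
BINARY_OP * → 147 * 21 = 3087. Stack: [3087]
STORE_FAST y → y=3087. Stack: []
LOAD_FAST_LOAD_FAST a,c → push 21,33. Stack: [21, 33]
BINARY_OP * → 21 * 33 = 693. Stack: [693]
STORE_FAST v → v=693. Stack: []
LOAD_CONST → push 2. Stack: [2]
LOAD_FAST y → push 3087. Stack: [2, 3087]
BINARY_OP - → 2 - 3087 = -3085. Stack: [-3085]
LOAD_FAST_LOAD_FAST c,b → push 33,34. Stack: [-3085, 33, 34]
BINARY_OP % → 33 % 34 = 33. Stack: [-3085, 33]
BINARY_OP * → -3085 * 33 = -101805. Stack: [-101805]
STORE_FAST k → k=-101805. Stack: []
LOAD_FAST_LOAD_FAST k,c → push -101805,33. Stack: [-101805, 33]
BINARY_OP - → -101805 - 33 = -101838. Stack: [-101838]
STORE_FAST n → n=-101838. Stack: []
LOAD_FAST_LOAD_FAST n,v → push -101838,693. Stack: [-101838, 693]
BINARY_OP - → -101838 - 693 = -102531. Stack: [-102531]
LOAD_CONST → push 8. Stack: [-102531, 8]
BINARY_OP - → -102531 - 8 = -102539. Stack: [-102539]
STORE_FAST s → s=-102539. Stack: []
LOAD_FAST s → push -102539. Stack: [-102539]
RETURN_VALUE → return -102539.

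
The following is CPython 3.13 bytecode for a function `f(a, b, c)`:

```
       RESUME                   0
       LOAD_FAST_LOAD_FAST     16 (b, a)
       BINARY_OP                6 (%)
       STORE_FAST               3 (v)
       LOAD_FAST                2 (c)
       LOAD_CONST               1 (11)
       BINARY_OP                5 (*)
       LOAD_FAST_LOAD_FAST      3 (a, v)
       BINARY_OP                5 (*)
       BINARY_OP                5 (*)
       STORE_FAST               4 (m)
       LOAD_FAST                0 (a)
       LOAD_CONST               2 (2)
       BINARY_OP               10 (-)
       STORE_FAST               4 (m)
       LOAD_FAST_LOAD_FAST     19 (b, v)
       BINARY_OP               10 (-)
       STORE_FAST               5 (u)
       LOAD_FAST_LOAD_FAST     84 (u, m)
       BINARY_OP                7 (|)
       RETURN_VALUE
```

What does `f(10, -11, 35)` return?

LOAD_FAST_LOAD_FAST b,a → push -11,10. Stack: [-11, 10]
BINARY_OP % → -11 % 10 = 9. Stack: [9]
STORE_FAST v → v=9. Stack: []
LOAD_FAST c → push 35. Stack: [35]
LOAD_CONST → push 11. Stack: [35, 11]
BINARY_OP * → 35 * 11 = 385. Stack: [385]
LOAD_FAST_LOAD_FAST a,v → push 10,9. Stack: [385, 10, 9]
BINARY_OP * → 10 * 9 = 90. Stack: [385, 90]
BINARY_OP * → 385 * 90 = 34650. Stack: [34650]
STORE_FAST m → m=34650. Stack: []
LOAD_FAST a → push 10. Stack: [10]
LOAD_CONST → push 2. Stack: [10, 2]
BINARY_OP - → 10 - 2 = 8. Stack: [8]
STORE_FAST m → m=8. Stack: []
LOAD_FAST_LOAD_FAST b,v → push -11,9. Stack: [-11, 9]
BINARY_OP - → -11 - 9 = -20. Stack: [-20]
STORE_FAST u → u=-20. Stack: []
LOAD_FAST_LOAD_FAST u,m → push -20,8. Stack: [-20, 8]
BINARY_OP | → -20 | 8 = -20. Stack: [-20]
RETURN_VALUE → return -20.

-20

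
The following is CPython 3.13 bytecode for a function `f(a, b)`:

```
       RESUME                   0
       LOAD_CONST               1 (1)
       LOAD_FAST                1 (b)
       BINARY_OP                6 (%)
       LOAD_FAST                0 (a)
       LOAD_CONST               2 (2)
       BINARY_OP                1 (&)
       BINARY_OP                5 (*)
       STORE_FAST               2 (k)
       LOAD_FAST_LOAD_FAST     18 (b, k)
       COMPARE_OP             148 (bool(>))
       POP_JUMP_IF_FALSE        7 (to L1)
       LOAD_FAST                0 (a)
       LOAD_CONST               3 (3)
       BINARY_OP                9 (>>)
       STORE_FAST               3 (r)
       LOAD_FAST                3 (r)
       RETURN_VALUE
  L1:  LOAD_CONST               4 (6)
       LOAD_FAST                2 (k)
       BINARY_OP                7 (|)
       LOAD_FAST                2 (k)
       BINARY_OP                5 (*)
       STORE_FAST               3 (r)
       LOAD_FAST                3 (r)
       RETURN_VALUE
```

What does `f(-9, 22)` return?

-2

LOAD_CONST → push 1. Stack: [1]
LOAD_FAST b → push 22. Stack: [1, 22]
BINARY_OP % → 1 % 22 = 1. Stack: [1]
LOAD_FAST a → push -9. Stack: [1, -9]
LOAD_CONST → push 2. Stack: [1, -9, 2]
BINARY_OP & → -9 & 2 = 2. Stack: [1, 2]
BINARY_OP * → 1 * 2 = 2. Stack: [2]
STORE_FAST k → k=2. Stack: []
LOAD_FAST_LOAD_FAST b,k → push 22,2. Stack: [22, 2]
COMPARE_OP bool(>) → 22 vs 2 = True. Stack: [True]
POP_JUMP_IF_FALSE → pop True; no jump. Stack: []
LOAD_FAST a → push -9. Stack: [-9]
LOAD_CONST → push 3. Stack: [-9, 3]
BINARY_OP >> → -9 >> 3 = -2. Stack: [-2]
STORE_FAST r → r=-2. Stack: []
LOAD_FAST r → push -2. Stack: [-2]
RETURN_VALUE → return -2.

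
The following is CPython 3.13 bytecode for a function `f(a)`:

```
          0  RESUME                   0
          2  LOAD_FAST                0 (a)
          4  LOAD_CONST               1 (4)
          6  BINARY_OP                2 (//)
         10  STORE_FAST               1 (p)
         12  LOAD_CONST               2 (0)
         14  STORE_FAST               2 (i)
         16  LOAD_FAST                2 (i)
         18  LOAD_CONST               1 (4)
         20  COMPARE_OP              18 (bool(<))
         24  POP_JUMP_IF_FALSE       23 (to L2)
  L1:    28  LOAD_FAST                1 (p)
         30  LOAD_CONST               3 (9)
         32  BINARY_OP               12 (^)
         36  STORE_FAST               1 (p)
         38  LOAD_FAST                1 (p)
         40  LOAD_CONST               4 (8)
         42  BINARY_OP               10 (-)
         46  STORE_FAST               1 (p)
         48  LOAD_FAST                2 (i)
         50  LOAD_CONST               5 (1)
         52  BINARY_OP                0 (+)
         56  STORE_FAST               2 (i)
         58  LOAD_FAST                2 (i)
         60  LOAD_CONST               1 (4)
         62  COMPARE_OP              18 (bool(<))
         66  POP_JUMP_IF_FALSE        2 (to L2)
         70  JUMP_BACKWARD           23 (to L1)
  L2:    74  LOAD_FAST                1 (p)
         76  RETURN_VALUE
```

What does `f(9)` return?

2

LOAD_FAST a → push 9
LOAD_CONST → push 4
BINARY_OP // → 9 // 4 = 2
STORE_FAST p → p=2
LOAD_CONST → push 0
STORE_FAST i → i=0
LOAD_FAST i → push 0
LOAD_CONST → push 4
COMPARE_OP bool(<) → 0 vs 4 = True
POP_JUMP_IF_FALSE → pop True; no jump
LOAD_FAST p → push 2
LOAD_CONST → push 9
BINARY_OP ^ → 2 ^ 9 = 11
STORE_FAST p → p=11
LOAD_FAST p → push 11
LOAD_CONST → push 8
BINARY_OP - → 11 - 8 = 3
STORE_FAST p → p=3
LOAD_FAST i → push 0
LOAD_CONST → push 1
BINARY_OP + → 0 + 1 = 1
STORE_FAST i → i=1
LOAD_FAST i → push 1
LOAD_CONST → push 4
COMPARE_OP bool(<) → 1 vs 4 = True
POP_JUMP_IF_FALSE → pop True; no jump
LOAD_FAST p → push 3
LOAD_CONST → push 9
BINARY_OP ^ → 3 ^ 9 = 10
STORE_FAST p → p=10
LOAD_FAST p → push 10
LOAD_CONST → push 8
BINARY_OP - → 10 - 8 = 2
STORE_FAST p → p=2
LOAD_FAST i → push 1
LOAD_CONST → push 1
BINARY_OP + → 1 + 1 = 2
STORE_FAST i → i=2
LOAD_FAST i → push 2
LOAD_CONST → push 4
COMPARE_OP bool(<) → 2 vs 4 = True
POP_JUMP_IF_FALSE → pop True; no jump
LOAD_FAST p → push 2
LOAD_CONST → push 9
BINARY_OP ^ → 2 ^ 9 = 11
STORE_FAST p → p=11
LOAD_FAST p → push 11
LOAD_CONST → push 8
BINARY_OP - → 11 - 8 = 3
STORE_FAST p → p=3
LOAD_FAST i → push 2
LOAD_CONST → push 1
BINARY_OP + → 2 + 1 = 3
STORE_FAST i → i=3
LOAD_FAST i → push 3
LOAD_CONST → push 4
COMPARE_OP bool(<) → 3 vs 4 = True
POP_JUMP_IF_FALSE → pop True; no jump
LOAD_FAST p → push 3
LOAD_CONST → push 9
BINARY_OP ^ → 3 ^ 9 = 10
STORE_FAST p → p=10
LOAD_FAST p → push 10
LOAD_CONST → push 8
BINARY_OP - → 10 - 8 = 2
STORE_FAST p → p=2
LOAD_FAST i → push 3
LOAD_CONST → push 1
BINARY_OP + → 3 + 1 = 4
STORE_FAST i → i=4
LOAD_FAST i → push 4
LOAD_CONST → push 4
COMPARE_OP bool(<) → 4 vs 4 = False
POP_JUMP_IF_FALSE → pop False; jump
LOAD_FAST p → push 2
RETURN_VALUE → return 2.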